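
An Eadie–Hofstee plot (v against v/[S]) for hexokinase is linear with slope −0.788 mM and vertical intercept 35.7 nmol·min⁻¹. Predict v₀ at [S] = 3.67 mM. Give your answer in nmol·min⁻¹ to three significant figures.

In the Eadie–Hofstee form v = Vmax − Km·(v/[S]), the slope is −Km and the intercept is Vmax, so Km = 0.788 mM and Vmax = 35.7 nmol·min⁻¹.
v = 35.7 × 3.67/(0.788 + 3.67) = 29.4 nmol·min⁻¹.

29.4 nmol·min⁻¹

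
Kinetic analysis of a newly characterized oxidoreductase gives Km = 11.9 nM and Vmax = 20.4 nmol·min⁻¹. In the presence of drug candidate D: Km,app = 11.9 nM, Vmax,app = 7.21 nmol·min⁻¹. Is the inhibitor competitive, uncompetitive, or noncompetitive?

noncompetitive

Vmax decreases (20.4 → 7.21 nmol·min⁻¹) while Km is unchanged — pure noncompetitive inhibition.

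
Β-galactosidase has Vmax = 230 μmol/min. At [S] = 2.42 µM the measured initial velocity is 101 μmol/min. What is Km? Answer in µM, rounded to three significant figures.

3.09 µM

v/Vmax = 101/230 = 0.4391 = [S]/(Km+[S]).
So Km + [S] = [S]/0.4391 = 5.511 µM, giving Km = 5.511 − 2.42 = 3.09 µM.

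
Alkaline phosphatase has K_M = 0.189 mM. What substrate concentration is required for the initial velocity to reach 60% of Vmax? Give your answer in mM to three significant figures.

v/Vmax = [S]/(Km+[S]) = 0.6, so [S] = Km·0.6/(1 − 0.6) = 0.189 × 1.500.
[S] = 0.284 mM.

0.284 mM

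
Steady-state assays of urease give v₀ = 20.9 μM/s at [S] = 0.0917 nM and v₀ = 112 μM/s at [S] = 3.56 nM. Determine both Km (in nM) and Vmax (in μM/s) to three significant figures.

Km = 0.464 nM; Vmax = 127 μM/s

In reciprocal form, 1/v = (Km/Vmax)·(1/[S]) + 1/Vmax. The two points give (1/[S], 1/v) = (10.91, 0.04785) and (0.2809, 0.008929).
Slope = (0.04785 − 0.008929)/(10.91 − 0.2809) = 0.003663; intercept = 0.04785 − 0.003663×10.91 = 0.007900.
Vmax = 1/intercept = 127 μM/s; Km = slope × Vmax = 0.003663 × 127 = 0.464 nM.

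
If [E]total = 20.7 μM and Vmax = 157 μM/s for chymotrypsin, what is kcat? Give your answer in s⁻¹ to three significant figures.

kcat = Vmax/[E]total = 157 μM/s / 20.7 μM = 7.58 s⁻¹.

7.58 s⁻¹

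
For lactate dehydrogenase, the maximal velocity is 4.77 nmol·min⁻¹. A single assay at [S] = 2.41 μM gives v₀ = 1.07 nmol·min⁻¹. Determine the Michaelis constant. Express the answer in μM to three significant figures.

8.33 μM

From v = Vmax[S]/(Km+[S]), Km = [S](Vmax − v)/v.
Km = 2.41 × (4.77 − 1.07) / 1.07 = 8.917/1.07 = 8.33 μM.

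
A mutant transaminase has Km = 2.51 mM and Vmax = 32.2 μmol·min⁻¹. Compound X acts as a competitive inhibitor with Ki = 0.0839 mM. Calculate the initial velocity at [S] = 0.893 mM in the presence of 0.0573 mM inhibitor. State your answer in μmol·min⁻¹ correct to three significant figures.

5.62 μmol·min⁻¹

α = 1 + [I]/Ki = 1 + 0.0573/0.0839 = 1.683.
For a competitive inhibitor, Vmax is unchanged and the apparent Km becomes α·Km: Km,app = 4.22 mM, Vmax,app = 32.2 μmol·min⁻¹.
v = Vmax,app·[S]/(Km,app + [S]) = 32.2 × 0.893/(4.22 + 0.893) = 5.62 μmol·min⁻¹.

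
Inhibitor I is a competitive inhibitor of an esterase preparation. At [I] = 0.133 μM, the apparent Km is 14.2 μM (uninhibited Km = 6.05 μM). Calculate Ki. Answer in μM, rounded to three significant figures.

Competitive: Km,app = α·Km with α = 1 + [I]/Ki.
α = Km,app/Km = 14.2/6.05 = 2.347.
Ki = [I]/(α − 1) = 0.133/1.347 = 0.0987 μM.

0.0987 μM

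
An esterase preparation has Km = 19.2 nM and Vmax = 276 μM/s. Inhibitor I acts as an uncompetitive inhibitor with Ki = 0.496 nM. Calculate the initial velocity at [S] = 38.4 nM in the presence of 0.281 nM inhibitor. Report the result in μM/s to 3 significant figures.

With α = 1 + [I]/Ki = 1 + 0.281/0.496 = 1.567, the uncompetitive rate law is v = (Vmax/α)·[S] / (Km/α + [S]).
v = (276/1.567)×38.4 / (19.2/1.567 + 38.4) = 6766/50.66 = 134 μM/s.

134 μM/s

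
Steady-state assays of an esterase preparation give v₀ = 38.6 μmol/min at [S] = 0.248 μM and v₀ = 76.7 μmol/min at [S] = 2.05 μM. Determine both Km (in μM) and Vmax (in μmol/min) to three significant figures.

From v = Vmax[S]/(Km+[S]), each point gives Vmax = v(Km+[S])/[S].
Equating: 38.6(Km+0.248)/0.248 = 76.7(Km+2.05)/2.05.
155.6·Km + 38.6 = 37.41·Km + 76.7, so (155.6 − 37.41)·Km = 76.7 − 38.6.
Km = 38.10/118.2 = 0.322 μM; then Vmax = 38.6(0.322+0.248)/0.248 = 88.8 μmol/min.

Km = 0.322 μM; Vmax = 88.8 μmol/min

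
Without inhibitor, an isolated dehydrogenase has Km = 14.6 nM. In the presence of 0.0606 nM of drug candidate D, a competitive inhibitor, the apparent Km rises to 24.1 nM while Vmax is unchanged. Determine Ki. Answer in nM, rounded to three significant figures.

Competitive: Km,app = α·Km with α = 1 + [I]/Ki.
α = Km,app/Km = 24.1/14.6 = 1.651.
Ki = [I]/(α − 1) = 0.0606/0.6507 = 0.0931 nM.

0.0931 nM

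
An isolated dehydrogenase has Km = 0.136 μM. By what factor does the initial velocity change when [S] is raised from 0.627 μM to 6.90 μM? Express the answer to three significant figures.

1.19

Since Vmax cancels, v₂/v₁ = [S]₂(Km+[S]₁) / [S]₁(Km+[S]₂).
= 6.90×(0.136+0.627) / (0.627×(0.136+6.90)) = 5.265/4.412 = 1.19.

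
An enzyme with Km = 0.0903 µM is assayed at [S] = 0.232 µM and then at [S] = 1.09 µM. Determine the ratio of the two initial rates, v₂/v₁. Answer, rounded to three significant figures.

1.28

The fractional saturations are [S]/(Km+[S]) = 0.232/0.3223 = 0.7198 and 1.09/1.180 = 0.9235.
v₂/v₁ is just their ratio: 0.9235/0.7198 = 1.28.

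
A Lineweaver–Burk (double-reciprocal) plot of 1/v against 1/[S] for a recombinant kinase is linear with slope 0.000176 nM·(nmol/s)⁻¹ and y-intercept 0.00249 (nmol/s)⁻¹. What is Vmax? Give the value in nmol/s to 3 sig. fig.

402 nmol/s

The y-intercept of a Lineweaver–Burk plot equals 1/Vmax, so Vmax = 1/0.00249 = 402 nmol/s.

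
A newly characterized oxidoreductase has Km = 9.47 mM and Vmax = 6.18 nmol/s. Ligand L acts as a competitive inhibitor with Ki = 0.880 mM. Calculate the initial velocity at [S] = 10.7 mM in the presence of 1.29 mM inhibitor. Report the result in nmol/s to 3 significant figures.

With α = 1 + [I]/Ki = 1 + 1.29/0.880 = 2.466, the competitive rate law is v = Vmax[S] / (αKm + [S]).
v = 6.18×10.7 / (2.466×9.47 + 10.7) = 66.13/34.05 = 1.94 nmol/s.

1.94 nmol/s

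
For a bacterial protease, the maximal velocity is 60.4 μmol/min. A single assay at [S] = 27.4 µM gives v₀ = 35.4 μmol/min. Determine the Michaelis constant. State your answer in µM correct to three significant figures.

19.4 µM

v/Vmax = 35.4/60.4 = 0.5861 = [S]/(Km+[S]).
So Km + [S] = [S]/0.5861 = 46.75 µM, giving Km = 46.75 − 27.4 = 19.4 µM.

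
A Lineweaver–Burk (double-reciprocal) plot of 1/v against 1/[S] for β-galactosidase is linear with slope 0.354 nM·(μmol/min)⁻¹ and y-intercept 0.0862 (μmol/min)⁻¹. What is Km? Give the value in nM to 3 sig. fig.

y-intercept = 1/Vmax ⇒ Vmax = 11.6 μmol/min; slope = Km/Vmax ⇒ Km = slope × Vmax.
Km = 0.354 × 11.6 = 4.11 nM.

4.11 nM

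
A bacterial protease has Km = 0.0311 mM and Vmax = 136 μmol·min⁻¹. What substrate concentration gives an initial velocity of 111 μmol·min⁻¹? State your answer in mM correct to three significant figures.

0.138 mM

The required fractional saturation is v/Vmax = 111/136 = 0.8162.
Then [S]/(Km+[S]) = 0.8162 ⇒ [S] = 0.0311 × 0.8162/(1 − 0.8162) = 0.138 mM.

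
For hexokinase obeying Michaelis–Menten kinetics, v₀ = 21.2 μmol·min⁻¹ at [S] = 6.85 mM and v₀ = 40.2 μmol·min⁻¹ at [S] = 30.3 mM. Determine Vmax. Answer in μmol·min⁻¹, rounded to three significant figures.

54.5 μmol·min⁻¹

From v = Vmax[S]/(Km+[S]), each point gives Vmax = v(Km+[S])/[S].
Equating: 21.2(Km+6.85)/6.85 = 40.2(Km+30.3)/30.3.
3.095·Km + 21.2 = 1.327·Km + 40.2, so (3.095 − 1.327)·Km = 40.2 − 21.2.
Km = 19.00/1.768 = 10.7 mM; then Vmax = 21.2(10.7+6.85)/6.85 = 54.5 μmol·min⁻¹.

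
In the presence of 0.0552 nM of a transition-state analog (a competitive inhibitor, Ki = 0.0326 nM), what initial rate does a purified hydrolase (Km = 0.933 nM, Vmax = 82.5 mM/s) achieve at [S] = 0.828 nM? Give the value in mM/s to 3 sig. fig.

20.4 mM/s

With α = 1 + [I]/Ki = 1 + 0.0552/0.0326 = 2.693, the competitive rate law is v = Vmax[S] / (αKm + [S]).
v = 82.5×0.828 / (2.693×0.933 + 0.828) = 68.31/3.341 = 20.4 mM/s.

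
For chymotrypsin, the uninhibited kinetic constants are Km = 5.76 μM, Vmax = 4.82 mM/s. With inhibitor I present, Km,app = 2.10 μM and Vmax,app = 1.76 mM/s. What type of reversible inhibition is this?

uncompetitive

Both Km and Vmax decrease by the same factor (~2.74-fold) — characteristic of uncompetitive inhibition.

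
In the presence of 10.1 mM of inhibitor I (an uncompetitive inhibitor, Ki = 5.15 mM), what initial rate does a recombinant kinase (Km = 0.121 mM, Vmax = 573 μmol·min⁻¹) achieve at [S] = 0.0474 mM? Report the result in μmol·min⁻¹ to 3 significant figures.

With α = 1 + [I]/Ki = 1 + 10.1/5.15 = 2.961, the uncompetitive rate law is v = (Vmax/α)·[S] / (Km/α + [S]).
v = (573/2.961)×0.0474 / (0.121/2.961 + 0.0474) = 9.172/0.08826 = 104 μmol·min⁻¹.

104 μmol·min⁻¹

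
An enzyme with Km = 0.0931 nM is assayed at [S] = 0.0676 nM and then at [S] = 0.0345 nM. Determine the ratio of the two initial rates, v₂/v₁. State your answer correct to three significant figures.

0.643

The fractional saturations are [S]/(Km+[S]) = 0.0676/0.1607 = 0.4207 and 0.0345/0.1276 = 0.2704.
v₂/v₁ is just their ratio: 0.2704/0.4207 = 0.643.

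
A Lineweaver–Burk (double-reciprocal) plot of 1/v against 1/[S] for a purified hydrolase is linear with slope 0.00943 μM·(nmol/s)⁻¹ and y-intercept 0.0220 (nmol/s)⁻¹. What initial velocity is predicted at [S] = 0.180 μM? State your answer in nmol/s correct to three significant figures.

The y-intercept is 1/Vmax, so Vmax = 1/0.0220 = 45.5 nmol/s.
The slope is Km/Vmax, so Km = 0.00943 × 45.5 = 0.429 μM.
Then v = 45.5 × 0.180/(0.429 + 0.180) = 13.4 nmol/s.

13.4 nmol/s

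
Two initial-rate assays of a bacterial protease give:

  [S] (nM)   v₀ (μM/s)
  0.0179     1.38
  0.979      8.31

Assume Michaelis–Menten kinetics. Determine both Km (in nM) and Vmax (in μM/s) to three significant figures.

From v = Vmax[S]/(Km+[S]), each point gives Vmax = v(Km+[S])/[S].
Equating: 1.38(Km+0.0179)/0.0179 = 8.31(Km+0.979)/0.979.
77.09·Km + 1.38 = 8.488·Km + 8.31, so (77.09 − 8.488)·Km = 8.31 − 1.38.
Km = 6.930/68.61 = 0.101 nM; then Vmax = 1.38(0.101+0.0179)/0.0179 = 9.17 μM/s.

Km = 0.101 nM; Vmax = 9.17 μM/s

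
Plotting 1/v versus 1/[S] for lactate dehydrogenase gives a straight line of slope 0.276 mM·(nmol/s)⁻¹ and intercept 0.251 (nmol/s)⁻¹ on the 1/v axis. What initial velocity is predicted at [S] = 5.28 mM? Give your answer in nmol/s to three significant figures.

The y-intercept is 1/Vmax, so Vmax = 1/0.251 = 3.98 nmol/s.
The slope is Km/Vmax, so Km = 0.276 × 3.98 = 1.10 mM.
Then v = 3.98 × 5.28/(1.10 + 5.28) = 3.30 nmol/s.

3.30 nmol/s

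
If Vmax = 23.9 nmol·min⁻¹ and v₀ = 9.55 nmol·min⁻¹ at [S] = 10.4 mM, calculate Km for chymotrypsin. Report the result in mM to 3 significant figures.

15.6 mM

v/Vmax = 9.55/23.9 = 0.3996 = [S]/(Km+[S]).
So Km + [S] = [S]/0.3996 = 26.03 mM, giving Km = 26.03 − 10.4 = 15.6 mM.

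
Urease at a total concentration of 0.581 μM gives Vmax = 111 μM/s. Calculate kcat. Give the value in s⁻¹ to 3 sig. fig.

191 s⁻¹

kcat = Vmax/[E]total = 111 μM/s / 0.581 μM = 191 s⁻¹.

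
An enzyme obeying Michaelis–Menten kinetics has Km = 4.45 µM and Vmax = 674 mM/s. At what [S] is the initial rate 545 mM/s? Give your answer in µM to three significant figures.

Rearranging v = Vmax[S]/(Km+[S]) gives [S] = Km·v/(Vmax − v).
[S] = 4.45 × 545 / (674 − 545) = 2425/129.0 = 18.8 µM.

18.8 µM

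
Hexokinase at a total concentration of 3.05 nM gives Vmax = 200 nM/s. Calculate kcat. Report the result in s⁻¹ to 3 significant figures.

65.6 s⁻¹

kcat = Vmax/[E]total = 200 nM/s / 3.05 nM = 65.6 s⁻¹.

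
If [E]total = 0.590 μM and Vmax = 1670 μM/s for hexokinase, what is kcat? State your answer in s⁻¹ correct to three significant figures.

2830 s⁻¹

kcat = Vmax/[E]total = 1670 μM/s / 0.590 μM = 2830 s⁻¹.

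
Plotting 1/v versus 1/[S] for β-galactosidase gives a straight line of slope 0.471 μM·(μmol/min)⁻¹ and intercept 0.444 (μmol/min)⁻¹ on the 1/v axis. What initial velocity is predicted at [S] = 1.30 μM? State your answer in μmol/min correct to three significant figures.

1.24 μmol/min

The y-intercept is 1/Vmax, so Vmax = 1/0.444 = 2.25 μmol/min.
The slope is Km/Vmax, so Km = 0.471 × 2.25 = 1.06 μM.
Then v = 2.25 × 1.30/(1.06 + 1.30) = 1.24 μmol/min.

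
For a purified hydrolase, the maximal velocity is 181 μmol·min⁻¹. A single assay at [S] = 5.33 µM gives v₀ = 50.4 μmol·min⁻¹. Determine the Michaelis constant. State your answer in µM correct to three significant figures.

13.8 µM

From v = Vmax[S]/(Km+[S]), Km = [S](Vmax − v)/v.
Km = 5.33 × (181 − 50.4) / 50.4 = 696.1/50.4 = 13.8 µM.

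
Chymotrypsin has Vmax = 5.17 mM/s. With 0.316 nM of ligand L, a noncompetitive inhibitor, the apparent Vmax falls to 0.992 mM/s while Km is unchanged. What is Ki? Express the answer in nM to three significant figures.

Noncompetitive: Vmax,app = Vmax/α with α = 1 + [I]/Ki.
α = Vmax/Vmax,app = 5.17/0.992 = 5.212.
Since α = 1 + [I]/Ki, [I]/Ki = 5.212 − 1 = 4.212 and Ki = 0.316/4.212 = 0.0750 nM.

0.0750 nM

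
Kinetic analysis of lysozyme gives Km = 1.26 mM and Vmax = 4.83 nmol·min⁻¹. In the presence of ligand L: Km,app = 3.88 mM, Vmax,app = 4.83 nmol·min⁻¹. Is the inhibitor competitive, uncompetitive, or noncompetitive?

competitive

Km increases (1.26 → 3.88 mM) while Vmax is unchanged — the hallmark of competitive inhibition.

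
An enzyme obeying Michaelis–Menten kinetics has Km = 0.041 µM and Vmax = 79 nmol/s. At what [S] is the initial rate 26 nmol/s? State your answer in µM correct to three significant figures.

The required fractional saturation is v/Vmax = 26/79 = 0.3291.
Then [S]/(Km+[S]) = 0.3291 ⇒ [S] = 0.041 × 0.3291/(1 − 0.3291) = 0.0201 µM.

0.0201 µM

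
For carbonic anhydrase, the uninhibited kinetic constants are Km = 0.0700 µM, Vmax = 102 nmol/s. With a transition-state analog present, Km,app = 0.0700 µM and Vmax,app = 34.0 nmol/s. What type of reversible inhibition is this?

noncompetitive

Vmax decreases (102 → 34.0 nmol/s) while Km is unchanged — pure noncompetitive inhibition.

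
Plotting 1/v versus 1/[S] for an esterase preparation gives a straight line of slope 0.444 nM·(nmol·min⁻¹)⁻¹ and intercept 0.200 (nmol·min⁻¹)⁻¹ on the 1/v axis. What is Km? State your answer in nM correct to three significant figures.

y-intercept = 1/Vmax ⇒ Vmax = 5.00 nmol·min⁻¹; slope = Km/Vmax ⇒ Km = slope × Vmax.
Km = 0.444 × 5.00 = 2.22 nM.

2.22 nM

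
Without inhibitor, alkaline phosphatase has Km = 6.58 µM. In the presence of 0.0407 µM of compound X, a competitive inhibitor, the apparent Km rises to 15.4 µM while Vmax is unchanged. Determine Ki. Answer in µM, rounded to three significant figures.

Competitive: Km,app = α·Km with α = 1 + [I]/Ki.
α = Km,app/Km = 15.4/6.58 = 2.340.
Since α = 1 + [I]/Ki, [I]/Ki = 2.340 − 1 = 1.340 and Ki = 0.0407/1.340 = 0.0304 µM.

0.0304 µM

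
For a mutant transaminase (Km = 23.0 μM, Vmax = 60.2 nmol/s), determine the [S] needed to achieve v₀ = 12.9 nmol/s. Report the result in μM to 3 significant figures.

Rearranging v = Vmax[S]/(Km+[S]) gives [S] = Km·v/(Vmax − v).
[S] = 23.0 × 12.9 / (60.2 − 12.9) = 296.7/47.30 = 6.27 μM.

6.27 μM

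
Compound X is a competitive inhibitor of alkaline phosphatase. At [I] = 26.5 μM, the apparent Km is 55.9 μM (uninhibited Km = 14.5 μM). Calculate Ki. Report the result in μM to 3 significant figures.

9.28 μM

Competitive: Km,app = α·Km with α = 1 + [I]/Ki.
α = Km,app/Km = 55.9/14.5 = 3.855.
Ki = [I]/(α − 1) = 26.5/2.855 = 9.28 μM.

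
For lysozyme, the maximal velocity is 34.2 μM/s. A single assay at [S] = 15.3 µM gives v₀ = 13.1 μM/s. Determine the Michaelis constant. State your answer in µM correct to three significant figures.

v/Vmax = 13.1/34.2 = 0.3830 = [S]/(Km+[S]).
So Km + [S] = [S]/0.3830 = 39.94 µM, giving Km = 39.94 − 15.3 = 24.6 µM.

24.6 µM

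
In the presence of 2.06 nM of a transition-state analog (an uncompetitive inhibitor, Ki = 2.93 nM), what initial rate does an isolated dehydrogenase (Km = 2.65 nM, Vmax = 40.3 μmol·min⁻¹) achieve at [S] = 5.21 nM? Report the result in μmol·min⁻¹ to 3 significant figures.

18.2 μmol·min⁻¹

With α = 1 + [I]/Ki = 1 + 2.06/2.93 = 1.703, the uncompetitive rate law is v = (Vmax/α)·[S] / (Km/α + [S]).
v = (40.3/1.703)×5.21 / (2.65/1.703 + 5.21) = 123.3/6.766 = 18.2 μmol·min⁻¹.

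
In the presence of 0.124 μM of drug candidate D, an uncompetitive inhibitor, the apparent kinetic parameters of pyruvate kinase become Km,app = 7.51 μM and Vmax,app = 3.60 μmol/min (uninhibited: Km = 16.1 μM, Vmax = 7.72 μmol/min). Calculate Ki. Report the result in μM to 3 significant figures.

Uncompetitive: Vmax,app = Vmax/α (and Km,app = Km/α) with α = 1 + [I]/Ki.
α = Vmax/Vmax,app = 7.72/3.60 = 2.144.
Ki = [I]/(α − 1) = 0.124/1.144 = 0.108 μM.

0.108 μM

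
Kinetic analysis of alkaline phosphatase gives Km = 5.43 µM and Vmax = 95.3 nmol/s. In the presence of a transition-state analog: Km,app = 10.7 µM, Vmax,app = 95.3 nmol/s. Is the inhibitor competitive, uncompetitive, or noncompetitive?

Km increases (5.43 → 10.7 µM) while Vmax is unchanged — the hallmark of competitive inhibition.

competitive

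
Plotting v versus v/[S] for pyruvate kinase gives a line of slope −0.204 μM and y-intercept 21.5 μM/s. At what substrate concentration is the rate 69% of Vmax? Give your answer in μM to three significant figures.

0.454 μM

The Eadie–Hofstee slope gives Km = 0.204 μM (slope = −Km).
v/Vmax = [S]/(Km+[S]) = 0.69 ⇒ [S] = Km·0.69/(1−0.69) = 0.204 × 2.226 = 0.454 μM.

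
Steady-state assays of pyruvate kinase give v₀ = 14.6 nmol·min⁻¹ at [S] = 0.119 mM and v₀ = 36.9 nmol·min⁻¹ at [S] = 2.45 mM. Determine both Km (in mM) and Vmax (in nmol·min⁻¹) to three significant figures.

In reciprocal form, 1/v = (Km/Vmax)·(1/[S]) + 1/Vmax. The two points give (1/[S], 1/v) = (8.403, 0.06849) and (0.4082, 0.02710).
Slope = (0.06849 − 0.02710)/(8.403 − 0.4082) = 0.005177; intercept = 0.06849 − 0.005177×8.403 = 0.02499.
Vmax = 1/intercept = 40.0 nmol·min⁻¹; Km = slope × Vmax = 0.005177 × 40.0 = 0.207 mM.

Km = 0.207 mM; Vmax = 40.0 nmol·min⁻¹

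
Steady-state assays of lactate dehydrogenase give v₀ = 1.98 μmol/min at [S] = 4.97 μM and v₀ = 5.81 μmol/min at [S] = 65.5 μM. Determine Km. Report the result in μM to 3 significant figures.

12.4 μM

In reciprocal form, 1/v = (Km/Vmax)·(1/[S]) + 1/Vmax. The two points give (1/[S], 1/v) = (0.2012, 0.5051) and (0.01527, 0.1721).
Slope = (0.5051 − 0.1721)/(0.2012 − 0.01527) = 1.791; intercept = 0.5051 − 1.791×0.2012 = 0.1448.
Vmax = 1/intercept = 6.91 μmol/min; Km = slope × Vmax = 1.791 × 6.91 = 12.4 μM.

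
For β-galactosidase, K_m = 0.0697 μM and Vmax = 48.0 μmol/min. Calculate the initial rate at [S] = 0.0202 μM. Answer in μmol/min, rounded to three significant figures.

10.8 μmol/min

[S]/(Km+[S]) = 0.0202/0.08990 = 0.2247, the fractional saturation.
v = 0.2247 × Vmax = 0.2247 × 48.0 = 10.8 μmol/min.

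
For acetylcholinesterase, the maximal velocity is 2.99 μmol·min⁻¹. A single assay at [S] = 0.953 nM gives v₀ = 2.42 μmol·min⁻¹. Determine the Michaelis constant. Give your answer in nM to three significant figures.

From v = Vmax[S]/(Km+[S]), Km = [S](Vmax − v)/v.
Km = 0.953 × (2.99 − 2.42) / 2.42 = 0.5432/2.42 = 0.224 nM.

0.224 nM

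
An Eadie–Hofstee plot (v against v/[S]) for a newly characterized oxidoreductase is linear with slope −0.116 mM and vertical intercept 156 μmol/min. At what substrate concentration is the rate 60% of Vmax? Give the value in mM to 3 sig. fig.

0.174 mM

The Eadie–Hofstee slope gives Km = 0.116 mM (slope = −Km).
v/Vmax = [S]/(Km+[S]) = 0.6 ⇒ [S] = Km·0.6/(1−0.6) = 0.116 × 1.500 = 0.174 mM.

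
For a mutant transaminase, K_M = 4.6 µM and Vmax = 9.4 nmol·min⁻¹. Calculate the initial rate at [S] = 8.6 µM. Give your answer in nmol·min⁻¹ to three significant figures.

6.12 nmol·min⁻¹

v = Vmax·[S]/(Km + [S]) = 9.4 × 8.6 / (4.6 + 8.6)
  = 80.84 / 13.20 = 6.12 nmol·min⁻¹.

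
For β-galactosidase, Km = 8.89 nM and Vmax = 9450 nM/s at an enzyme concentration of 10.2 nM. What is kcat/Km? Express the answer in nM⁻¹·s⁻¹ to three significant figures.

104 nM⁻¹·s⁻¹

kcat = Vmax/[E]total = 9450/10.2 = 926 s⁻¹.
kcat/Km = 926/8.89 = 104 nM⁻¹·s⁻¹.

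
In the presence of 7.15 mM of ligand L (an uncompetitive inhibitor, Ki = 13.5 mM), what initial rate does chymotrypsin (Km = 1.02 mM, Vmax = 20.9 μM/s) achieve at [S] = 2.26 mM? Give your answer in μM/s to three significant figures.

α = 1 + [I]/Ki = 1 + 7.15/13.5 = 1.530.
For an uncompetitive inhibitor, both parameters are divided by α, giving Vmax/α and Km/α: Km,app = 0.667 mM, Vmax,app = 13.7 μM/s.
v = Vmax,app·[S]/(Km,app + [S]) = 13.7 × 2.26/(0.667 + 2.26) = 10.6 μM/s.

10.6 μM/s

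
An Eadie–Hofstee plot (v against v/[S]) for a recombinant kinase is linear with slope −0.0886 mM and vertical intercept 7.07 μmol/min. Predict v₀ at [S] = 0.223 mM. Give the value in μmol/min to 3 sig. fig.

5.06 μmol/min

In the Eadie–Hofstee form v = Vmax − Km·(v/[S]), the slope is −Km and the intercept is Vmax, so Km = 0.0886 mM and Vmax = 7.07 μmol/min.
v = 7.07 × 0.223/(0.0886 + 0.223) = 5.06 μmol/min.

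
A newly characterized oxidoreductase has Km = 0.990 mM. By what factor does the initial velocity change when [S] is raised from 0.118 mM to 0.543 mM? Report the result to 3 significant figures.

The fractional saturations are [S]/(Km+[S]) = 0.118/1.108 = 0.1065 and 0.543/1.533 = 0.3542.
v₂/v₁ is just their ratio: 0.3542/0.1065 = 3.33.

3.33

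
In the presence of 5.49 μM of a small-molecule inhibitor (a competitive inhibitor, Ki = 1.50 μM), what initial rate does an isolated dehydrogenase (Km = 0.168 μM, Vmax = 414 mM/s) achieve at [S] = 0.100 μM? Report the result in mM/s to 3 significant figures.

46.9 mM/s

With α = 1 + [I]/Ki = 1 + 5.49/1.50 = 4.660, the competitive rate law is v = Vmax[S] / (αKm + [S]).
v = 414×0.100 / (4.660×0.168 + 0.100) = 41.40/0.8829 = 46.9 mM/s.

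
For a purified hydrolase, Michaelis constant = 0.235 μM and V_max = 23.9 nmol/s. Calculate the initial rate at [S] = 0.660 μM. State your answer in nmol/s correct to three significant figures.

17.6 nmol/s

[S]/(Km+[S]) = 0.660/0.8950 = 0.7374, the fractional saturation.
v = 0.7374 × Vmax = 0.7374 × 23.9 = 17.6 nmol/s.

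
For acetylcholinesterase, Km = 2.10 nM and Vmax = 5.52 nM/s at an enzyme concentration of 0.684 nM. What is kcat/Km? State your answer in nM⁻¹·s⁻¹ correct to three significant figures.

kcat = Vmax/[E]total = 5.52/0.684 = 8.07 s⁻¹.
kcat/Km = 8.07/2.10 = 3.84 nM⁻¹·s⁻¹.

3.84 nM⁻¹·s⁻¹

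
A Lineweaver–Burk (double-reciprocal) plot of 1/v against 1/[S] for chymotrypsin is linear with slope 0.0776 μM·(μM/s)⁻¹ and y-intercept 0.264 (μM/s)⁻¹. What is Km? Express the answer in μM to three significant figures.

0.294 μM

y-intercept = 1/Vmax ⇒ Vmax = 3.79 μM/s; slope = Km/Vmax ⇒ Km = slope × Vmax.
Km = 0.0776 × 3.79 = 0.294 μM.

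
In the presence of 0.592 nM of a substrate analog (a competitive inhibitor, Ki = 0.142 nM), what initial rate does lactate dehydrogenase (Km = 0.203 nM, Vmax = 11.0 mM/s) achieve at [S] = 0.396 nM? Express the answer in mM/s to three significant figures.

3.01 mM/s

α = 1 + [I]/Ki = 1 + 0.592/0.142 = 5.169.
For a competitive inhibitor, Vmax is unchanged and the apparent Km becomes α·Km: Km,app = 1.05 nM, Vmax,app = 11.0 mM/s.
v = Vmax,app·[S]/(Km,app + [S]) = 11.0 × 0.396/(1.05 + 0.396) = 3.01 mM/s.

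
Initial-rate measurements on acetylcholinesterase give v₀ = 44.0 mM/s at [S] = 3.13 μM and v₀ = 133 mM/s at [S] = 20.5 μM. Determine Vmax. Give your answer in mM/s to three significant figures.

209 mM/s

From v = Vmax[S]/(Km+[S]), each point gives Vmax = v(Km+[S])/[S].
Equating: 44.0(Km+3.13)/3.13 = 133(Km+20.5)/20.5.
14.06·Km + 44.0 = 6.488·Km + 133, so (14.06 − 6.488)·Km = 133 − 44.0.
Km = 89.00/7.570 = 11.8 μM; then Vmax = 44.0(11.8+3.13)/3.13 = 209 mM/s.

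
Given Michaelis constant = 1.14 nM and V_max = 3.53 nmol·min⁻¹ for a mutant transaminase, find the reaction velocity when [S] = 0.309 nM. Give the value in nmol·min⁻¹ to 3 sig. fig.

[S]/(Km+[S]) = 0.309/1.449 = 0.2133, the fractional saturation.
v = 0.2133 × Vmax = 0.2133 × 3.53 = 0.753 nmol·min⁻¹.

0.753 nmol·min⁻¹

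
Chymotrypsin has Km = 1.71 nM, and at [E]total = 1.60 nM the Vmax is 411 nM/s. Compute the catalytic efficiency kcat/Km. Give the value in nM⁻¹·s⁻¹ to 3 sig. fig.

kcat = Vmax/[E]total = 411/1.60 = 257 s⁻¹.
kcat/Km = 257/1.71 = 150 nM⁻¹·s⁻¹.

150 nM⁻¹·s⁻¹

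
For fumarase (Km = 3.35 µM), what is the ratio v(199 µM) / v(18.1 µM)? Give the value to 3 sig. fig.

Since Vmax cancels, v₂/v₁ = [S]₂(Km+[S]₁) / [S]₁(Km+[S]₂).
= 199×(3.35+18.1) / (18.1×(3.35+199)) = 4269/3663 = 1.17.

1.17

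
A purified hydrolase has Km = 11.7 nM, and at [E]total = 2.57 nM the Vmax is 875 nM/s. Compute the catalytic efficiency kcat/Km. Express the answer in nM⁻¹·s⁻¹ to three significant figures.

kcat = Vmax/[E]total = 875/2.57 = 340 s⁻¹.
kcat/Km = 340/11.7 = 29.1 nM⁻¹·s⁻¹.

29.1 nM⁻¹·s⁻¹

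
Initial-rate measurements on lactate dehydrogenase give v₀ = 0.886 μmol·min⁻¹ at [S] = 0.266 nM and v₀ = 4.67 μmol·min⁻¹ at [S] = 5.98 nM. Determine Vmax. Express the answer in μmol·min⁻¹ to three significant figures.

5.83 μmol·min⁻¹

From v = Vmax[S]/(Km+[S]), each point gives Vmax = v(Km+[S])/[S].
Equating: 0.886(Km+0.266)/0.266 = 4.67(Km+5.98)/5.98.
3.331·Km + 0.886 = 0.7809·Km + 4.67, so (3.331 − 0.7809)·Km = 4.67 − 0.886.
Km = 3.784/2.550 = 1.48 nM; then Vmax = 0.886(1.48+0.266)/0.266 = 5.83 μmol·min⁻¹.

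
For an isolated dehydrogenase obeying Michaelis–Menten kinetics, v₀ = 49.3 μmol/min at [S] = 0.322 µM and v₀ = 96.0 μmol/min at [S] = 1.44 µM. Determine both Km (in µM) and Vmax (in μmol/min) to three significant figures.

Km = 0.540 µM; Vmax = 132 μmol/min

In reciprocal form, 1/v = (Km/Vmax)·(1/[S]) + 1/Vmax. The two points give (1/[S], 1/v) = (3.106, 0.02028) and (0.6944, 0.01042).
Slope = (0.02028 − 0.01042)/(3.106 − 0.6944) = 0.004092; intercept = 0.02028 − 0.004092×3.106 = 0.007575.
Vmax = 1/intercept = 132 μmol/min; Km = slope × Vmax = 0.004092 × 132 = 0.540 µM.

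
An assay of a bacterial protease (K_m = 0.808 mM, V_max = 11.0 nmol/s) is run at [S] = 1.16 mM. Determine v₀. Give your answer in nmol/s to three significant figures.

[S]/(Km+[S]) = 1.16/1.968 = 0.5894, the fractional saturation.
v = 0.5894 × Vmax = 0.5894 × 11.0 = 6.48 nmol/s.

6.48 nmol/s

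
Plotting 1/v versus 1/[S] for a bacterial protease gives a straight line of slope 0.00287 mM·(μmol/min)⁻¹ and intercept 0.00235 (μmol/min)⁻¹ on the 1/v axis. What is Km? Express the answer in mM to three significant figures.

1.22 mM

y-intercept = 1/Vmax ⇒ Vmax = 426 μmol/min; slope = Km/Vmax ⇒ Km = slope × Vmax.
Km = 0.00287 × 426 = 1.22 mM.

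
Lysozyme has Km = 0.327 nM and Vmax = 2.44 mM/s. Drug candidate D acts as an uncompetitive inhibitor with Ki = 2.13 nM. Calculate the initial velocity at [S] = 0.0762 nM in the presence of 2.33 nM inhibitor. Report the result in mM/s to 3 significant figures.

0.382 mM/s

With α = 1 + [I]/Ki = 1 + 2.33/2.13 = 2.094, the uncompetitive rate law is v = (Vmax/α)·[S] / (Km/α + [S]).
v = (2.44/2.094)×0.0762 / (0.327/2.094 + 0.0762) = 0.08880/0.2324 = 0.382 mM/s.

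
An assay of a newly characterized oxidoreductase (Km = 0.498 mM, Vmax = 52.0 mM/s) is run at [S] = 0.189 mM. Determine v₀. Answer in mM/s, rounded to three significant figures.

14.3 mM/s

[S]/(Km+[S]) = 0.189/0.6870 = 0.2751, the fractional saturation.
v = 0.2751 × Vmax = 0.2751 × 52.0 = 14.3 mM/s.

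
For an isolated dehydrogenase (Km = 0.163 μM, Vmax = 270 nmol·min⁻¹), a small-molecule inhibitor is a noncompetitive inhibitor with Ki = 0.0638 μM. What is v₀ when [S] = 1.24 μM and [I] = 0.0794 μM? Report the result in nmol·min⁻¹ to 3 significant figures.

α = 1 + [I]/Ki = 1 + 0.0794/0.0638 = 2.245.
For a noncompetitive inhibitor, Vmax is reduced to Vmax/α while Km is unchanged: Km,app = 0.163 μM, Vmax,app = 120 nmol·min⁻¹.
v = Vmax,app·[S]/(Km,app + [S]) = 120 × 1.24/(0.163 + 1.24) = 106 nmol·min⁻¹.

106 nmol·min⁻¹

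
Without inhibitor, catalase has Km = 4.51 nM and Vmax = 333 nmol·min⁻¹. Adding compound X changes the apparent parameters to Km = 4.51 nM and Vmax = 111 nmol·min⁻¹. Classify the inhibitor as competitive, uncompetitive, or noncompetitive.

Vmax decreases (333 → 111 nmol·min⁻¹) while Km is unchanged — pure noncompetitive inhibition.

noncompetitive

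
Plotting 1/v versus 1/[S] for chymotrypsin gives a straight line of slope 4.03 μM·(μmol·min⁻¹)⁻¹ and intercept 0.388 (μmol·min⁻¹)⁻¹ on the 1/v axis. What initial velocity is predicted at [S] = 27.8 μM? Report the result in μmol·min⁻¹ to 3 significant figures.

1.88 μmol·min⁻¹

The y-intercept is 1/Vmax, so Vmax = 1/0.388 = 2.58 μmol·min⁻¹.
The slope is Km/Vmax, so Km = 4.03 × 2.58 = 10.4 μM.
Then v = 2.58 × 27.8/(10.4 + 27.8) = 1.88 μmol·min⁻¹.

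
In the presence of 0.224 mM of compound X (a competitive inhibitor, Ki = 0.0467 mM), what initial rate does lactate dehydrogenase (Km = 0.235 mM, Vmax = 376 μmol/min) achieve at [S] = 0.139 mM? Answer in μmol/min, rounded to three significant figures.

α = 1 + [I]/Ki = 1 + 0.224/0.0467 = 5.797.
For a competitive inhibitor, Vmax is unchanged and the apparent Km becomes α·Km: Km,app = 1.36 mM, Vmax,app = 376 μmol/min.
v = Vmax,app·[S]/(Km,app + [S]) = 376 × 0.139/(1.36 + 0.139) = 34.8 μmol/min.

34.8 μmol/min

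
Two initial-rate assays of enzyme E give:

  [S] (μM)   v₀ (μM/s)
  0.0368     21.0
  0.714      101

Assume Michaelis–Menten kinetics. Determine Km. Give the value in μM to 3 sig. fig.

In reciprocal form, 1/v = (Km/Vmax)·(1/[S]) + 1/Vmax. The two points give (1/[S], 1/v) = (27.17, 0.04762) and (1.401, 0.009901).
Slope = (0.04762 − 0.009901)/(27.17 − 1.401) = 0.001463; intercept = 0.04762 − 0.001463×27.17 = 0.007851.
Vmax = 1/intercept = 127 μM/s; Km = slope × Vmax = 0.001463 × 127 = 0.186 μM.

0.186 μM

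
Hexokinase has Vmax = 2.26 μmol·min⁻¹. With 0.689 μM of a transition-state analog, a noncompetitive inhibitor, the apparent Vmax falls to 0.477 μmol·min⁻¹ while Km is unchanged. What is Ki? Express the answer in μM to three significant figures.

0.184 μM

Noncompetitive: Vmax,app = Vmax/α with α = 1 + [I]/Ki.
α = Vmax/Vmax,app = 2.26/0.477 = 4.738.
Ki = [I]/(α − 1) = 0.689/3.738 = 0.184 μM.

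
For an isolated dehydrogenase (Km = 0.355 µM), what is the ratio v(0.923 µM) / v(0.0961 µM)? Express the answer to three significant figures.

The fractional saturations are [S]/(Km+[S]) = 0.0961/0.4511 = 0.2130 and 0.923/1.278 = 0.7222.
v₂/v₁ is just their ratio: 0.7222/0.2130 = 3.39.

3.39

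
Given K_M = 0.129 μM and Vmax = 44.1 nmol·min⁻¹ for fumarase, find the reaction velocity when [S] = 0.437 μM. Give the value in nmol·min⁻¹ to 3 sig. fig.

34.0 nmol·min⁻¹

v = Vmax·[S]/(Km + [S]) = 44.1 × 0.437 / (0.129 + 0.437)
  = 19.27 / 0.5660 = 34.0 nmol·min⁻¹.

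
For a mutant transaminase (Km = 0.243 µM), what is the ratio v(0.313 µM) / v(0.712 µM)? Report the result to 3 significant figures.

The fractional saturations are [S]/(Km+[S]) = 0.712/0.9550 = 0.7455 and 0.313/0.5560 = 0.5629.
v₂/v₁ is just their ratio: 0.5629/0.7455 = 0.755.

0.755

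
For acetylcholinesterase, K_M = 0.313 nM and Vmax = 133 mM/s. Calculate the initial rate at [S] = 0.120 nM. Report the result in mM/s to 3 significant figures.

36.9 mM/s

v = Vmax·[S]/(Km + [S]) = 133 × 0.120 / (0.313 + 0.120)
  = 15.96 / 0.4330 = 36.9 mM/s.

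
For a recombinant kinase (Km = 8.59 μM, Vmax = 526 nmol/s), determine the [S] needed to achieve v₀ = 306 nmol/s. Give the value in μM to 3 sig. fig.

Rearranging v = Vmax[S]/(Km+[S]) gives [S] = Km·v/(Vmax − v).
[S] = 8.59 × 306 / (526 − 306) = 2629/220.0 = 11.9 μM.

11.9 μM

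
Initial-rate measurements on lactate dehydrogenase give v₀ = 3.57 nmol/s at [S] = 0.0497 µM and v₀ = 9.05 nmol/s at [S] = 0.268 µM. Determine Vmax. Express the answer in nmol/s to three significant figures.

From v = Vmax[S]/(Km+[S]), each point gives Vmax = v(Km+[S])/[S].
Equating: 3.57(Km+0.0497)/0.0497 = 9.05(Km+0.268)/0.268.
71.83·Km + 3.57 = 33.77·Km + 9.05, so (71.83 − 33.77)·Km = 9.05 − 3.57.
Km = 5.480/38.06 = 0.144 µM; then Vmax = 3.57(0.144+0.0497)/0.0497 = 13.9 nmol/s.

13.9 nmol/s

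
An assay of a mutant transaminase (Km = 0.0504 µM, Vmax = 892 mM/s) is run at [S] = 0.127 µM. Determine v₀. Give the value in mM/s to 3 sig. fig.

639 mM/s

[S]/(Km+[S]) = 0.127/0.1774 = 0.7159, the fractional saturation.
v = 0.7159 × Vmax = 0.7159 × 892 = 639 mM/s.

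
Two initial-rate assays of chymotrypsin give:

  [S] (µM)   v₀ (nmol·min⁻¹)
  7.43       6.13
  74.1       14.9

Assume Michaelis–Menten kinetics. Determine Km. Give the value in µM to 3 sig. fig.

14.1 µM

In reciprocal form, 1/v = (Km/Vmax)·(1/[S]) + 1/Vmax. The two points give (1/[S], 1/v) = (0.1346, 0.1631) and (0.01350, 0.06711).
Slope = (0.1631 − 0.06711)/(0.1346 − 0.01350) = 0.7929; intercept = 0.1631 − 0.7929×0.1346 = 0.05641.
Vmax = 1/intercept = 17.7 nmol·min⁻¹; Km = slope × Vmax = 0.7929 × 17.7 = 14.1 µM.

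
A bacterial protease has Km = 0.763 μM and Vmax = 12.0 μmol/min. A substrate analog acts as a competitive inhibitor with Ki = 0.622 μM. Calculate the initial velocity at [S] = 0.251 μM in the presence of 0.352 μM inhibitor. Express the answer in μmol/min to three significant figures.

2.08 μmol/min

With α = 1 + [I]/Ki = 1 + 0.352/0.622 = 1.566, the competitive rate law is v = Vmax[S] / (αKm + [S]).
v = 12.0×0.251 / (1.566×0.763 + 0.251) = 3.012/1.446 = 2.08 μmol/min.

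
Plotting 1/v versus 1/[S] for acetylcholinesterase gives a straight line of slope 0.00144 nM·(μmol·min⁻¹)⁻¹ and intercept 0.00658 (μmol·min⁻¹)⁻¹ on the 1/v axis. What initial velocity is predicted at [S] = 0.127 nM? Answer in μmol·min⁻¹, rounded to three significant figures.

The y-intercept is 1/Vmax, so Vmax = 1/0.00658 = 152 μmol·min⁻¹.
The slope is Km/Vmax, so Km = 0.00144 × 152 = 0.219 nM.
Then v = 152 × 0.127/(0.219 + 0.127) = 55.8 μmol·min⁻¹.

55.8 μmol·min⁻¹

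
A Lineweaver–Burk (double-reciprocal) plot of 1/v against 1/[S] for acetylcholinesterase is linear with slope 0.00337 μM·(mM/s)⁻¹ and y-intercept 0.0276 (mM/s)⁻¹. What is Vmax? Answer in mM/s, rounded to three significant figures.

The y-intercept of a Lineweaver–Burk plot equals 1/Vmax, so Vmax = 1/0.0276 = 36.2 mM/s.

36.2 mM/s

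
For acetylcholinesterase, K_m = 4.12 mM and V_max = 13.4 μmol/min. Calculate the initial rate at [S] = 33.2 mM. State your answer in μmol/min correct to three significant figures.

v = Vmax·[S]/(Km + [S]) = 13.4 × 33.2 / (4.12 + 33.2)
  = 444.9 / 37.32 = 11.9 μmol/min.

11.9 μmol/min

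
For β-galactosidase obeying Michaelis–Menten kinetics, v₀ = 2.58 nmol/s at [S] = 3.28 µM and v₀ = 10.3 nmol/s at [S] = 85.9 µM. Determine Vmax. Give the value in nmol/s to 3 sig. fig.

11.7 nmol/s

In reciprocal form, 1/v = (Km/Vmax)·(1/[S]) + 1/Vmax. The two points give (1/[S], 1/v) = (0.3049, 0.3876) and (0.01164, 0.09709).
Slope = (0.3876 − 0.09709)/(0.3049 − 0.01164) = 0.9907; intercept = 0.3876 − 0.9907×0.3049 = 0.08555.
Vmax = 1/intercept = 11.7 nmol/s; Km = slope × Vmax = 0.9907 × 11.7 = 11.6 µM.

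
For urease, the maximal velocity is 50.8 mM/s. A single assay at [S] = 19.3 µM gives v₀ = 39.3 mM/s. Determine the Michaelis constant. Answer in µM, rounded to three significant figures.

5.65 µM

v/Vmax = 39.3/50.8 = 0.7736 = [S]/(Km+[S]).
So Km + [S] = [S]/0.7736 = 24.95 µM, giving Km = 24.95 − 19.3 = 5.65 µM.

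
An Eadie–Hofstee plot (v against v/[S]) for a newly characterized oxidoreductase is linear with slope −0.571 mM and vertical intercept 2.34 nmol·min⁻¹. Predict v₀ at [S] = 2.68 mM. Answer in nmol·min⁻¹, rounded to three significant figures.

In the Eadie–Hofstee form v = Vmax − Km·(v/[S]), the slope is −Km and the intercept is Vmax, so Km = 0.571 mM and Vmax = 2.34 nmol·min⁻¹.
v = 2.34 × 2.68/(0.571 + 2.68) = 1.93 nmol·min⁻¹.

1.93 nmol·min⁻¹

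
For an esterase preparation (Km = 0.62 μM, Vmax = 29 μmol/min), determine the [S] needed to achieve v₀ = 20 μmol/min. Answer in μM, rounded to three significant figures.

1.38 μM

The required fractional saturation is v/Vmax = 20/29 = 0.6897.
Then [S]/(Km+[S]) = 0.6897 ⇒ [S] = 0.62 × 0.6897/(1 − 0.6897) = 1.38 μM.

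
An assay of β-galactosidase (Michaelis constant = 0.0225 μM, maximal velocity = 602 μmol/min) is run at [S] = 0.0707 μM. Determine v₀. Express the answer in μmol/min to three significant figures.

457 μmol/min

[S]/(Km+[S]) = 0.0707/0.09320 = 0.7586, the fractional saturation.
v = 0.7586 × Vmax = 0.7586 × 602 = 457 μmol/min.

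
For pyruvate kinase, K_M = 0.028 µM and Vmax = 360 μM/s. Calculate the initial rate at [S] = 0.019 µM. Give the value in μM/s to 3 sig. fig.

[S]/(Km+[S]) = 0.019/0.04700 = 0.4043, the fractional saturation.
v = 0.4043 × Vmax = 0.4043 × 360 = 146 μM/s.

146 μM/s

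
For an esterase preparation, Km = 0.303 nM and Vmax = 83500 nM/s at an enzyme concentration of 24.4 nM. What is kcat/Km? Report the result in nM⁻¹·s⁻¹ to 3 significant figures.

kcat = Vmax/[E]total = 83500/24.4 = 3420 s⁻¹.
kcat/Km = 3420/0.303 = 11300 nM⁻¹·s⁻¹.

11300 nM⁻¹·s⁻¹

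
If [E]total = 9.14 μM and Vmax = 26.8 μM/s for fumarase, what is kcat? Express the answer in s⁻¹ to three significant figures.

2.93 s⁻¹

kcat = Vmax/[E]total = 26.8 μM/s / 9.14 μM = 2.93 s⁻¹.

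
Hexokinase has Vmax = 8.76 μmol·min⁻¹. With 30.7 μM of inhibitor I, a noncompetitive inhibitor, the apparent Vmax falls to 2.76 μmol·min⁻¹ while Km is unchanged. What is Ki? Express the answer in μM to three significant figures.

14.1 μM

Noncompetitive: Vmax,app = Vmax/α with α = 1 + [I]/Ki.
α = Vmax/Vmax,app = 8.76/2.76 = 3.174.
Since α = 1 + [I]/Ki, [I]/Ki = 3.174 − 1 = 2.174 and Ki = 30.7/2.174 = 14.1 μM.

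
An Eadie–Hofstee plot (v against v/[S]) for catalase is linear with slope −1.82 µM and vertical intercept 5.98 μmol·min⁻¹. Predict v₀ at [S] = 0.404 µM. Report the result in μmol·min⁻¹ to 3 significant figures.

In the Eadie–Hofstee form v = Vmax − Km·(v/[S]), the slope is −Km and the intercept is Vmax, so Km = 1.82 µM and Vmax = 5.98 μmol·min⁻¹.
v = 5.98 × 0.404/(1.82 + 0.404) = 1.09 μmol·min⁻¹.

1.09 μmol·min⁻¹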